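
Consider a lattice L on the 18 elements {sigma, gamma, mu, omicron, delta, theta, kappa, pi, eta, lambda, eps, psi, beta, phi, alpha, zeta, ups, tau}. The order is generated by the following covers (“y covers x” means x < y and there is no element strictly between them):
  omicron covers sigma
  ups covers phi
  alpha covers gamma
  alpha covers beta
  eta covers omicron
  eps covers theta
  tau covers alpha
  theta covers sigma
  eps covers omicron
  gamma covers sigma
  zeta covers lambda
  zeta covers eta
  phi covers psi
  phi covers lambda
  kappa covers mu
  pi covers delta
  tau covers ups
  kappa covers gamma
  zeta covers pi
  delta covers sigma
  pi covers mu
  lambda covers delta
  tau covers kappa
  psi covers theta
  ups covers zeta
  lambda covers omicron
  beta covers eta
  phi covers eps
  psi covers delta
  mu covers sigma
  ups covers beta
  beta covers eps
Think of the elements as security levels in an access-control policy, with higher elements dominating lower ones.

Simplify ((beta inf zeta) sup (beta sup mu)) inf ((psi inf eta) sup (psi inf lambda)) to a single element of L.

delta

beta ∧ zeta = eta
beta ∨ mu = ups
eta ∨ ups = ups
psi ∧ eta = sigma
psi ∧ lambda = delta
sigma ∨ delta = delta
ups ∧ delta = delta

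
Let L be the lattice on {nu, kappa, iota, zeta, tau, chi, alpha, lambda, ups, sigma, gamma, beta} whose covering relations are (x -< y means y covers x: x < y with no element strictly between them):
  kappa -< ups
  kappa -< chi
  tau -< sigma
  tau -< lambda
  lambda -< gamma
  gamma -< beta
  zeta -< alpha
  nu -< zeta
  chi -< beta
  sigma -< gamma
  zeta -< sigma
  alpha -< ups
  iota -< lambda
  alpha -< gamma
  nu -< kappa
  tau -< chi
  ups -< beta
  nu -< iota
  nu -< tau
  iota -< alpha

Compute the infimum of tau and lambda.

tau

Common lower bounds of {tau, lambda}: nu, tau.
The greatest among these is tau.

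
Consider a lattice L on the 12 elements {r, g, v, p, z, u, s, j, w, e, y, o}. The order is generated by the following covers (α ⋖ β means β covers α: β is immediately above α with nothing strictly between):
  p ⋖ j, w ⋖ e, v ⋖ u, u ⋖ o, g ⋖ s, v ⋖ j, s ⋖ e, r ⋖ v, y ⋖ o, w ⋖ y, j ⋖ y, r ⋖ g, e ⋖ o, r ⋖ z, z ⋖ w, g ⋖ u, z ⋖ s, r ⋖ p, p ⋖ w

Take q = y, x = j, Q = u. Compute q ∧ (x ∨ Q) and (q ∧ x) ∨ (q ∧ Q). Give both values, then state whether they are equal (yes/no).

y; j; no

x ∨ Q = o, so q ∧ (x ∨ Q) = y ∧ o = y.
q ∧ x = j and q ∧ Q = v, so (q ∧ x) ∨ (q ∧ Q) = j ∨ v = j.
Equal: no.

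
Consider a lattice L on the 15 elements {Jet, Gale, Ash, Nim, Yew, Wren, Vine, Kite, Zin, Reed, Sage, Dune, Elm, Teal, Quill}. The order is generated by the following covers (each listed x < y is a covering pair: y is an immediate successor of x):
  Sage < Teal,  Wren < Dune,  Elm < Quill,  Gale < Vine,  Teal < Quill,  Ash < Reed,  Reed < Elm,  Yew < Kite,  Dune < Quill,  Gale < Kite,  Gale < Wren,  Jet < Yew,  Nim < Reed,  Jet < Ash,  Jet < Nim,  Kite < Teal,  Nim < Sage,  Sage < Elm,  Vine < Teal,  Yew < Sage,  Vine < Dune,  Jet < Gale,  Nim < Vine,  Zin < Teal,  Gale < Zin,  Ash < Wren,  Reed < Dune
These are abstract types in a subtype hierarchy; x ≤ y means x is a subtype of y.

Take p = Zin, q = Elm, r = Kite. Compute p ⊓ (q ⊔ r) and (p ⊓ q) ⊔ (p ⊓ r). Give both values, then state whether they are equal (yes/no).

Zin; Gale; no

q ⊔ r = Quill, so p ⊓ (q ⊔ r) = Zin ⊓ Quill = Zin.
p ⊓ q = Jet and p ⊓ r = Gale, so (p ⊓ q) ⊔ (p ⊓ r) = Jet ⊔ Gale = Gale.
Equal: no.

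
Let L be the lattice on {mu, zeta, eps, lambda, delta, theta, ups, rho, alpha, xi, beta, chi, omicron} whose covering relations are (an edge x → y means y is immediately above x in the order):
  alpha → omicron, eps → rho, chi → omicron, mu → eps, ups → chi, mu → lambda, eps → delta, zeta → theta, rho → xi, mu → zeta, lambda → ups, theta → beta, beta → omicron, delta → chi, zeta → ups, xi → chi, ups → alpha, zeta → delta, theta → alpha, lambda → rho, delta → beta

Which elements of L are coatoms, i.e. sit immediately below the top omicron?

The coatoms are exactly the elements covered by omicron: alpha, beta, chi.

alpha, beta, chi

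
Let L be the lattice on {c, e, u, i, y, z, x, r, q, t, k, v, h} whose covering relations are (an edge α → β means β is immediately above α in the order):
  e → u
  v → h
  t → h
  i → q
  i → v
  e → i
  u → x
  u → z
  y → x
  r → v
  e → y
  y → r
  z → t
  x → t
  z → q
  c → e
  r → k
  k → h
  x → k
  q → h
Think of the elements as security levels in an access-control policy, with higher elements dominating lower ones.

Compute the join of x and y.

Common upper bounds of {x, y}: h, k, t, x.
The least among these is x.

x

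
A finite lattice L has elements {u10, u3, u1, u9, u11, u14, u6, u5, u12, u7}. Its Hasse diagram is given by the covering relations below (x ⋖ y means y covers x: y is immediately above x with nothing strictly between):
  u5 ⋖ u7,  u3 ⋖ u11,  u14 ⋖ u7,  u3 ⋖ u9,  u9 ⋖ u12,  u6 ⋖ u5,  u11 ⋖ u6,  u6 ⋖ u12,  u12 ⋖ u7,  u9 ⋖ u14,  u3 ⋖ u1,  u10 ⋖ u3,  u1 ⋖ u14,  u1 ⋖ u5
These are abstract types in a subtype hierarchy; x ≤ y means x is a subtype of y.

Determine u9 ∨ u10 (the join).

u9

Common upper bounds of {u9, u10}: u12, u14, u7, u9.
The least among these is u9.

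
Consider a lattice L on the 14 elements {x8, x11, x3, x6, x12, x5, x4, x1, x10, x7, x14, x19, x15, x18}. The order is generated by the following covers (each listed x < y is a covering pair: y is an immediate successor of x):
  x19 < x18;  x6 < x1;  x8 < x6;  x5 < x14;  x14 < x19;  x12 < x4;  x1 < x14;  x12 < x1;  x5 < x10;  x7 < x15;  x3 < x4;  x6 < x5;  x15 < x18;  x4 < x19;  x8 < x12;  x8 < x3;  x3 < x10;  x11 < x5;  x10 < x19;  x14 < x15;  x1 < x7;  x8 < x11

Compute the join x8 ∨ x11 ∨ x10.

x10

Common upper bounds of {x8, x11, x10}: x10, x18, x19.
The least among these is x10.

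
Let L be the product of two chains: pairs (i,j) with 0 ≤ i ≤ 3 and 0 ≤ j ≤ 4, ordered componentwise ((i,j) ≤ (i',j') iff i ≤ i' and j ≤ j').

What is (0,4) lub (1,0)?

(1,4)

In a product of chains, the join is componentwise max, giving (1,4).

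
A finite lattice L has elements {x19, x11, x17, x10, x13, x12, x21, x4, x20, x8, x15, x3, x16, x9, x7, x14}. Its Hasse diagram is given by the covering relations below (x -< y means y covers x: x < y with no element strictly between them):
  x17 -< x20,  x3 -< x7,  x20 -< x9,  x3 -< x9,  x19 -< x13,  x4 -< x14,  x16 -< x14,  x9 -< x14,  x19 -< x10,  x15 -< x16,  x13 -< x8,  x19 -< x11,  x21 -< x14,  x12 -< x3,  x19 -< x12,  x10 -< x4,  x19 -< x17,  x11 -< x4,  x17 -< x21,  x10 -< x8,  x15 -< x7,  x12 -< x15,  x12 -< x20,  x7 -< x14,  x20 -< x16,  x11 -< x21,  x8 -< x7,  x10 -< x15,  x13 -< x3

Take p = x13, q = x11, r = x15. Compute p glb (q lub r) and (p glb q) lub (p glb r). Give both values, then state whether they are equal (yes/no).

q lub r = x14, so p glb (q lub r) = x13 glb x14 = x13.
p glb q = x19 and p glb r = x19, so (p glb q) lub (p glb r) = x19 lub x19 = x19.
Equal: no.

x13; x19; no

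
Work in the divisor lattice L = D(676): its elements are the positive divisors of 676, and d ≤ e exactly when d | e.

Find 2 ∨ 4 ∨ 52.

Common upper bounds of {2, 4, 52}: 52, 676.
The least among these is 52.

52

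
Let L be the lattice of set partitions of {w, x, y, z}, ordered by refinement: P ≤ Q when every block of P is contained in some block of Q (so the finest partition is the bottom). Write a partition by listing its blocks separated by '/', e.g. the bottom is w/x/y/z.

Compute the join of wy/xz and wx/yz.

Common upper bounds of {wy/xz, wx/yz}: wxyz.
The least among these is wxyz.

wxyz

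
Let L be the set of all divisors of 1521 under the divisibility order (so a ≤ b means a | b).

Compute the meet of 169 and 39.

13

In the divisibility order, the meet is the greatest common divisor: gcd(169, 39) = 13.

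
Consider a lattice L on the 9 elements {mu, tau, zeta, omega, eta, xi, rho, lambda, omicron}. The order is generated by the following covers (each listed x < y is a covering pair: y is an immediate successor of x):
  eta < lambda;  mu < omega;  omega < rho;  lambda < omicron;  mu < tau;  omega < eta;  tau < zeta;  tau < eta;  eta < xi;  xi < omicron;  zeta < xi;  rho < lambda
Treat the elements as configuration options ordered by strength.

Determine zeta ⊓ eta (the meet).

Common lower bounds of {zeta, eta}: mu, tau.
The greatest among these is tau.

tau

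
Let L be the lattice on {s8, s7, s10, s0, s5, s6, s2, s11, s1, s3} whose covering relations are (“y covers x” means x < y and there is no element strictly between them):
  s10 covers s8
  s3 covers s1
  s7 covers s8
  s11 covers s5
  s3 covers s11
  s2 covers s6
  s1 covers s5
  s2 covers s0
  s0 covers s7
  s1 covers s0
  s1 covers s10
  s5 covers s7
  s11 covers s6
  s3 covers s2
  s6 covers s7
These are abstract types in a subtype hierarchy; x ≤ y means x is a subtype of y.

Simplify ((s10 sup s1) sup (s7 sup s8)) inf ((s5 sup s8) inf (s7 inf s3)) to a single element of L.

s7

s10 ∨ s1 = s1
s7 ∨ s8 = s7
s1 ∨ s7 = s1
s5 ∨ s8 = s5
s7 ∧ s3 = s7
s5 ∧ s7 = s7
s1 ∧ s7 = s7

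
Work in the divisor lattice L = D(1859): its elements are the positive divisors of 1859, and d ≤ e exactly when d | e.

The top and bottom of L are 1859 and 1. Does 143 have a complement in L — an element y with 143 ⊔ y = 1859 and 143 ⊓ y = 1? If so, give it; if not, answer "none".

For every candidate y, either 143 ∨ y ≠ 1859 or 143 ∧ y ≠ 1; no complement exists.

none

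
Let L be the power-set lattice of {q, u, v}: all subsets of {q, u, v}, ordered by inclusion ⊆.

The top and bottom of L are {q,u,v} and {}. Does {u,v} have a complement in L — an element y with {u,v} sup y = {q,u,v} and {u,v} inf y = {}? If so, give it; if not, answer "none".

Need y with {u,v} ∨ y = {q,u,v} and {u,v} ∧ y = {}.
Checking each element gives: {q}.

{q}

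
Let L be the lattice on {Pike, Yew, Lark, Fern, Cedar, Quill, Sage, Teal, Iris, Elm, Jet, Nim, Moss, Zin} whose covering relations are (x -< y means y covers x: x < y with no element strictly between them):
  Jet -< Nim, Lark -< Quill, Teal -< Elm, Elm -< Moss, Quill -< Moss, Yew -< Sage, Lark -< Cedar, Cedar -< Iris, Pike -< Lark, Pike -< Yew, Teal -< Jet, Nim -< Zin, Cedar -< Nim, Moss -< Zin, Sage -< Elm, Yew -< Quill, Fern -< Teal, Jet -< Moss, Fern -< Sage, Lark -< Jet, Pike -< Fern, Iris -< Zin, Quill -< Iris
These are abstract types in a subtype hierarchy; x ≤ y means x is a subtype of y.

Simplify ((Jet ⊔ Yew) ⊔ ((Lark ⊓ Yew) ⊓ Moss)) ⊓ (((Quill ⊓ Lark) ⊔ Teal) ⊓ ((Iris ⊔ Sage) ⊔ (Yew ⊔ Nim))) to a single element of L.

Jet ∨ Yew = Moss
Lark ∧ Yew = Pike
Pike ∧ Moss = Pike
Moss ∨ Pike = Moss
Quill ∧ Lark = Lark
Lark ∨ Teal = Jet
Iris ∨ Sage = Zin
Yew ∨ Nim = Zin
Zin ∨ Zin = Zin
Jet ∧ Zin = Jet
Moss ∧ Jet = Jet

Jet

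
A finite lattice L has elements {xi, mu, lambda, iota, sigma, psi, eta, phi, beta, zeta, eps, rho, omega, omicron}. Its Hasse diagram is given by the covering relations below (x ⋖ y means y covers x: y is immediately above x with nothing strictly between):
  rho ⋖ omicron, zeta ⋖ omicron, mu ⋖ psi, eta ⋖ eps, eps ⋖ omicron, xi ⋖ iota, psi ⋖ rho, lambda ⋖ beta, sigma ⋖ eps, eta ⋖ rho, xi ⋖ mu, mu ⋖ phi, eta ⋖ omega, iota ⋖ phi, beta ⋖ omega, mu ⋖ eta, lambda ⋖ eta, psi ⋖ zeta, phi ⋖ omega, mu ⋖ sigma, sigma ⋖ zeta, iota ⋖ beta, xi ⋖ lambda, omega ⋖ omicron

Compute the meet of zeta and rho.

Common lower bounds of {zeta, rho}: mu, psi, xi.
The greatest among these is psi.

psi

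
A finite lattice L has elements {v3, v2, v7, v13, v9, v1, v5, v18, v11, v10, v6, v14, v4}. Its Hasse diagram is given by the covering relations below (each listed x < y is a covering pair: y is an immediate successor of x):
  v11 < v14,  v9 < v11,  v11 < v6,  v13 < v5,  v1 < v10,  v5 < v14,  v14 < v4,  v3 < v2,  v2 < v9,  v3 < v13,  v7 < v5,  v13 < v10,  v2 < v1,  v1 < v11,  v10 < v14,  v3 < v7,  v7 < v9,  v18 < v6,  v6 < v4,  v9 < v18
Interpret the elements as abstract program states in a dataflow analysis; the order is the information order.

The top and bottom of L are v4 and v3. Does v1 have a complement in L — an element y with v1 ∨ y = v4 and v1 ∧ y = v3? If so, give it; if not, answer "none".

none

For every candidate y, either v1 ∨ y ≠ v4 or v1 ∧ y ≠ v3; no complement exists.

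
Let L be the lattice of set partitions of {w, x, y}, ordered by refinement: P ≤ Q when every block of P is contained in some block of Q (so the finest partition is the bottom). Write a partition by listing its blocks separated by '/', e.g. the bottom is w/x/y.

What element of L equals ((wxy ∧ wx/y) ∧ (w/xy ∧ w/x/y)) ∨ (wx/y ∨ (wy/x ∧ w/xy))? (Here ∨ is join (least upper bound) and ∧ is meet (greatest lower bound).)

wxy ∧ wx/y = wx/y
w/xy ∧ w/x/y = w/x/y
wx/y ∧ w/x/y = w/x/y
wy/x ∧ w/xy = w/x/y
wx/y ∨ w/x/y = wx/y
w/x/y ∨ wx/y = wx/y

wx/y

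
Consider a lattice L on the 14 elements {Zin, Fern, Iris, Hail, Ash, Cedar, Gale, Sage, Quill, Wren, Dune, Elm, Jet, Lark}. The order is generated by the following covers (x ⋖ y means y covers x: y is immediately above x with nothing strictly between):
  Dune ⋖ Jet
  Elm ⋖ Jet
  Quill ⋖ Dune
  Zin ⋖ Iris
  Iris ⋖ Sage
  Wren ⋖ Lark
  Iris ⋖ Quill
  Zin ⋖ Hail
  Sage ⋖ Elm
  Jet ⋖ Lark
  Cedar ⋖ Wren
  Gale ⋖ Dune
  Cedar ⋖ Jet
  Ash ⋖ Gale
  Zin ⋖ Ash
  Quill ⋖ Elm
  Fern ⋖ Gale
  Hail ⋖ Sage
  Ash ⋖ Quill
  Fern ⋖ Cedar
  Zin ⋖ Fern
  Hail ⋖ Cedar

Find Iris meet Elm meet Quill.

Iris

Common lower bounds of {Iris, Elm, Quill}: Iris, Zin.
The greatest among these is Iris.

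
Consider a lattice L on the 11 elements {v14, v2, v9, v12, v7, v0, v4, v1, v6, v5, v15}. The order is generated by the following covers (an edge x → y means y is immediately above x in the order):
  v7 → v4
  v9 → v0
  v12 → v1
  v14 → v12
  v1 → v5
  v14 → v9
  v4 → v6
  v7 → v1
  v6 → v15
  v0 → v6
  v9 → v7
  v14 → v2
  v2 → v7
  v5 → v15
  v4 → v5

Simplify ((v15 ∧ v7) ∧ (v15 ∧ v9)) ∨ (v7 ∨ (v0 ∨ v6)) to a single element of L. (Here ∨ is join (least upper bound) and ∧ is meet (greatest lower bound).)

v15 ∧ v7 = v7
v15 ∧ v9 = v9
v7 ∧ v9 = v9
v0 ∨ v6 = v6
v7 ∨ v6 = v6
v9 ∨ v6 = v6

v6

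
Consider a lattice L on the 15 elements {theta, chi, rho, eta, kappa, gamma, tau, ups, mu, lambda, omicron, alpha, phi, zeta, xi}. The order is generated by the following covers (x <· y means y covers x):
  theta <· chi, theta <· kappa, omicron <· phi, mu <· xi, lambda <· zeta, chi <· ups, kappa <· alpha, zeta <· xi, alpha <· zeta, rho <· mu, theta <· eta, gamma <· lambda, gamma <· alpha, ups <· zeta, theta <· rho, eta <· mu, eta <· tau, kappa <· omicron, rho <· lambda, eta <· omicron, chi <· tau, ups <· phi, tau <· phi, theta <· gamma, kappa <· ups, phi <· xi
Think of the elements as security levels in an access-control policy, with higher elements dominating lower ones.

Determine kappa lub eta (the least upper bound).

omicron

Common upper bounds of {kappa, eta}: omicron, phi, xi.
The least among these is omicron.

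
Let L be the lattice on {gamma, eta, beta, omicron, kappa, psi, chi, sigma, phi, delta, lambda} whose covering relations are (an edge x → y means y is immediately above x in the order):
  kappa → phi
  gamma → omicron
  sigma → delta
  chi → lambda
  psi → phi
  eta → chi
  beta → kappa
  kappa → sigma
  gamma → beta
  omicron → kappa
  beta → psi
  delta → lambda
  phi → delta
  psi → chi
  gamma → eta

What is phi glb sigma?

kappa

Common lower bounds of {phi, sigma}: beta, gamma, kappa, omicron.
The greatest among these is kappa.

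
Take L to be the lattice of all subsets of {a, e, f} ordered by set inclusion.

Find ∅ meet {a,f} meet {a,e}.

∅

Under ⊆, meet is intersection: ∅ ∩ {a,f} ∩ {a,e} = ∅.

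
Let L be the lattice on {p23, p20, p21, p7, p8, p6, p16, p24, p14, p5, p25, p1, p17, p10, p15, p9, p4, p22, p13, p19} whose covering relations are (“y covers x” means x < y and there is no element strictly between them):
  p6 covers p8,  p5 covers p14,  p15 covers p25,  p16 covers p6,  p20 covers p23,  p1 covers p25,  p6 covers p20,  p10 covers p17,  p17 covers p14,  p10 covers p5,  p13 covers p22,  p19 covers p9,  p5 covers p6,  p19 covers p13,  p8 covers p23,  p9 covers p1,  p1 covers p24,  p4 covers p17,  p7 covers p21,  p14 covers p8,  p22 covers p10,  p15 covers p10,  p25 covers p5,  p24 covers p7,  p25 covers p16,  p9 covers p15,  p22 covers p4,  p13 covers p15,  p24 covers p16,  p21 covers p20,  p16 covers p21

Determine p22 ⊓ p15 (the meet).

Common lower bounds of {p22, p15}: p10, p14, p17, p20, p23, p5, p6, p8.
The greatest among these is p10.

p10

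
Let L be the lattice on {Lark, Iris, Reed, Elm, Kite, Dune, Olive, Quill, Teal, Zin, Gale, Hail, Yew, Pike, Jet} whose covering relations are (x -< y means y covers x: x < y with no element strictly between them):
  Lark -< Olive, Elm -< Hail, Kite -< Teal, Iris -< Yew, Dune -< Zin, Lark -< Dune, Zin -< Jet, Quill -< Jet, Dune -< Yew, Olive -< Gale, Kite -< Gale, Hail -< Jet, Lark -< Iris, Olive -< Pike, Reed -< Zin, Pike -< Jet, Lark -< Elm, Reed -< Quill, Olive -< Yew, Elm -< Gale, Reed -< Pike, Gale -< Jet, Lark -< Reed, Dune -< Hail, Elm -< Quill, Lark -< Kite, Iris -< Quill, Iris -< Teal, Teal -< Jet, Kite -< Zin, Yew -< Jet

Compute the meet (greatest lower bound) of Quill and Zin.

Reed

Common lower bounds of {Quill, Zin}: Lark, Reed.
The greatest among these is Reed.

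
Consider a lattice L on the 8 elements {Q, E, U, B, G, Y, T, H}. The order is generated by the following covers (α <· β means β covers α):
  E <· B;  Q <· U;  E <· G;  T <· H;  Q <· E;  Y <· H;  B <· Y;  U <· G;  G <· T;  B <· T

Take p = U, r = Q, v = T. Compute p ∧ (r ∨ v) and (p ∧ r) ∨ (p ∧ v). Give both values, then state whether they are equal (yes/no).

U; U; yes

r ∨ v = T, so p ∧ (r ∨ v) = U ∧ T = U.
p ∧ r = Q and p ∧ v = U, so (p ∧ r) ∨ (p ∧ v) = Q ∨ U = U.
Equal: yes.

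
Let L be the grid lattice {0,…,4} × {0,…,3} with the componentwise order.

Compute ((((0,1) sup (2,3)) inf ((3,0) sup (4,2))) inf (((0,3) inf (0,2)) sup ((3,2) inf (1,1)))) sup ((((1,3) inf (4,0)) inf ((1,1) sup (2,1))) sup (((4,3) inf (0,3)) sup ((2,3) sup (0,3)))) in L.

(0,1) ∨ (2,3) = (2,3)
(3,0) ∨ (4,2) = (4,2)
(2,3) ∧ (4,2) = (2,2)
(0,3) ∧ (0,2) = (0,2)
(3,2) ∧ (1,1) = (1,1)
(0,2) ∨ (1,1) = (1,2)
(2,2) ∧ (1,2) = (1,2)
(1,3) ∧ (4,0) = (1,0)
(1,1) ∨ (2,1) = (2,1)
(1,0) ∧ (2,1) = (1,0)
(4,3) ∧ (0,3) = (0,3)
(2,3) ∨ (0,3) = (2,3)
(0,3) ∨ (2,3) = (2,3)
(1,0) ∨ (2,3) = (2,3)
(1,2) ∨ (2,3) = (2,3)

(2,3)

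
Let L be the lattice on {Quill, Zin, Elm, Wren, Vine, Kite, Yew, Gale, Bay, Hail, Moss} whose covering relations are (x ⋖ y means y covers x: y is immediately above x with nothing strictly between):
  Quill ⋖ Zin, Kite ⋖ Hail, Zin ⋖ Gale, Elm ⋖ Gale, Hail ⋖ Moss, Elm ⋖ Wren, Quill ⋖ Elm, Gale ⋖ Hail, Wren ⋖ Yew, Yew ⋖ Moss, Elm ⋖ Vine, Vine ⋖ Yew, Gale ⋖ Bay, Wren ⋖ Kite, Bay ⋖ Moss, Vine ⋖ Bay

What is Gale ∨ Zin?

Gale

Common upper bounds of {Gale, Zin}: Bay, Gale, Hail, Moss.
The least among these is Gale.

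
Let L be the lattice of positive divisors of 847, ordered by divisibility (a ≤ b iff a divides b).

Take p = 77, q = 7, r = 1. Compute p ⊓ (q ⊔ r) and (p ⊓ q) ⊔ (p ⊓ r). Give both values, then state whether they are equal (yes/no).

q ⊔ r = 7, so p ⊓ (q ⊔ r) = 77 ⊓ 7 = 7.
p ⊓ q = 7 and p ⊓ r = 1, so (p ⊓ q) ⊔ (p ⊓ r) = 7 ⊔ 1 = 7.
Equal: yes.

7; 7; yes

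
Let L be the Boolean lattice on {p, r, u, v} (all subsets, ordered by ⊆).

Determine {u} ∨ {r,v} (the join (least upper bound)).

{r,u,v}

Under ⊆, join is union: {u} ∪ {r,v} = {r,u,v}.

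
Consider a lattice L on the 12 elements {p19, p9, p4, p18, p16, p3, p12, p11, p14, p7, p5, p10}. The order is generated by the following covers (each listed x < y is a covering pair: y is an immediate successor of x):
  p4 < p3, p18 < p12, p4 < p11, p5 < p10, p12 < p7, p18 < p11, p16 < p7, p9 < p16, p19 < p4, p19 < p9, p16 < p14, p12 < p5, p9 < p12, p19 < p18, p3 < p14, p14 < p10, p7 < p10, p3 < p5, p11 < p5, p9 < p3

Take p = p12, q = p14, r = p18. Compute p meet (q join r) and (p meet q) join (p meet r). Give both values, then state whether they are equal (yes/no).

p12; p12; yes

q join r = p10, so p meet (q join r) = p12 meet p10 = p12.
p meet q = p9 and p meet r = p18, so (p meet q) join (p meet r) = p9 join p18 = p12.
Equal: yes.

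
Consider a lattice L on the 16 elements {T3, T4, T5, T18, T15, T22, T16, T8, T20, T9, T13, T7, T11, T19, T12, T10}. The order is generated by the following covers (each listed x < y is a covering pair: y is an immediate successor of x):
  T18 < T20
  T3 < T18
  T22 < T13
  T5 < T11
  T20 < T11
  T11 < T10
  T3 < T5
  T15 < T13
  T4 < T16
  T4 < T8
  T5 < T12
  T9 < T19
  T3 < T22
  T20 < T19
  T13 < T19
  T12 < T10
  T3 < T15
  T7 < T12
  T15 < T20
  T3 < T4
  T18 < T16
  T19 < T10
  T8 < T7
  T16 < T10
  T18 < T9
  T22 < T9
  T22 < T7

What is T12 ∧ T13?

Common lower bounds of {T12, T13}: T22, T3.
The greatest among these is T22.

T22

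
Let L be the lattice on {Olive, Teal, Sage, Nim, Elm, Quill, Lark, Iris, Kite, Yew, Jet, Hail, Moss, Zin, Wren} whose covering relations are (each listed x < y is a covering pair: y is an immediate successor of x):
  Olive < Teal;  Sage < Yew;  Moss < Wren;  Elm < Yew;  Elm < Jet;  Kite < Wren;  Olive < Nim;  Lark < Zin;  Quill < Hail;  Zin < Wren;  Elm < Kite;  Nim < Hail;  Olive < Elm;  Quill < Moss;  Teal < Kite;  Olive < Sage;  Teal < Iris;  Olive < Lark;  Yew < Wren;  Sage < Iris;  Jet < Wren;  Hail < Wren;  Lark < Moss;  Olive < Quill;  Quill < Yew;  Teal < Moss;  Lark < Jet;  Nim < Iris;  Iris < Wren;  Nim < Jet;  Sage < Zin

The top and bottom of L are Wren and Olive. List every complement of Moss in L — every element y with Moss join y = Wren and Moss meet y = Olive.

Need y with Moss ∨ y = Wren and Moss ∧ y = Olive.
Checking each element gives: Elm, Nim, Sage.

Elm, Nim, Sage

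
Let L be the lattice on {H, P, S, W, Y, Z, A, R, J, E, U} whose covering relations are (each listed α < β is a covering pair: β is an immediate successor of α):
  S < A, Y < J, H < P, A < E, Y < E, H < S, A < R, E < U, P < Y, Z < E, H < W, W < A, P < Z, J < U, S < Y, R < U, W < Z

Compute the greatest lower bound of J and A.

Common lower bounds of {J, A}: H, S.
The greatest among these is S.

S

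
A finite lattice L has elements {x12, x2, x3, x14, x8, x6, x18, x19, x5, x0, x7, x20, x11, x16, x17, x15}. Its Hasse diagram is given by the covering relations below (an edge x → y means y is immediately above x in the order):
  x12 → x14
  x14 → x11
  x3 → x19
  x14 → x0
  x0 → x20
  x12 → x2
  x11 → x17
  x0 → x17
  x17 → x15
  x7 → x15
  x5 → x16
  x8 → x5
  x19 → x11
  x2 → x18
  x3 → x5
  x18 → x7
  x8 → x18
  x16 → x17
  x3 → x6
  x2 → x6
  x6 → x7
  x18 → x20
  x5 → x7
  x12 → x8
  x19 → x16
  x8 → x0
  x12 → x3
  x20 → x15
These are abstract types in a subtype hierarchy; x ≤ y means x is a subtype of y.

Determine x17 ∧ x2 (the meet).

x12

Common lower bounds of {x17, x2}: x12.
The greatest among these is x12.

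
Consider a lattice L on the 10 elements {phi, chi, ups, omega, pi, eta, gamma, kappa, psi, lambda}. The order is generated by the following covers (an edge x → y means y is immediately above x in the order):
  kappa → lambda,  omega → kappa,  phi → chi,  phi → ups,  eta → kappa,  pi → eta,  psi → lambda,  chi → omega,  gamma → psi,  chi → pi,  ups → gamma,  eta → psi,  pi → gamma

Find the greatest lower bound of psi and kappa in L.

eta

Common lower bounds of {psi, kappa}: chi, eta, phi, pi.
The greatest among these is eta.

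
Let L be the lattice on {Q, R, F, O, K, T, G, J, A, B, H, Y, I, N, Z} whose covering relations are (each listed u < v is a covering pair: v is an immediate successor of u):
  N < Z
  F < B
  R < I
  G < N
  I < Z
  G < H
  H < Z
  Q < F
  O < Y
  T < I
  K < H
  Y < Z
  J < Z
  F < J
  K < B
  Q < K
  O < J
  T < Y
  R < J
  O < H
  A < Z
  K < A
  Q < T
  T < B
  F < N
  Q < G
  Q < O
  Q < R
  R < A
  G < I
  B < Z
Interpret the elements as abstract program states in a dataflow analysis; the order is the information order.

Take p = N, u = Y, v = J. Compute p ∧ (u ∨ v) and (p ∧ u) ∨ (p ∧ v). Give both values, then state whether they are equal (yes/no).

u ∨ v = Z, so p ∧ (u ∨ v) = N ∧ Z = N.
p ∧ u = Q and p ∧ v = F, so (p ∧ u) ∨ (p ∧ v) = Q ∨ F = F.
Equal: no.

N; F; no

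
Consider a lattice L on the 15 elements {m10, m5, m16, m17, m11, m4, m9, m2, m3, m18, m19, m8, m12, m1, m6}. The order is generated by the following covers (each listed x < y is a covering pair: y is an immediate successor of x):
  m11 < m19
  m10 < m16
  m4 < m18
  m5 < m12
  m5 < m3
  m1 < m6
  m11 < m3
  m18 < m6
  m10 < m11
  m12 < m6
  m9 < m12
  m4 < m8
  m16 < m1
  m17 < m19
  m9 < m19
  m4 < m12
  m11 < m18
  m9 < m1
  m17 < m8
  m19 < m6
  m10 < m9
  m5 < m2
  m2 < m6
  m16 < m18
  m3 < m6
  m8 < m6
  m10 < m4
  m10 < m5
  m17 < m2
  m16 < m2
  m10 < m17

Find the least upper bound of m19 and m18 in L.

Common upper bounds of {m19, m18}: m6.
The least among these is m6.

m6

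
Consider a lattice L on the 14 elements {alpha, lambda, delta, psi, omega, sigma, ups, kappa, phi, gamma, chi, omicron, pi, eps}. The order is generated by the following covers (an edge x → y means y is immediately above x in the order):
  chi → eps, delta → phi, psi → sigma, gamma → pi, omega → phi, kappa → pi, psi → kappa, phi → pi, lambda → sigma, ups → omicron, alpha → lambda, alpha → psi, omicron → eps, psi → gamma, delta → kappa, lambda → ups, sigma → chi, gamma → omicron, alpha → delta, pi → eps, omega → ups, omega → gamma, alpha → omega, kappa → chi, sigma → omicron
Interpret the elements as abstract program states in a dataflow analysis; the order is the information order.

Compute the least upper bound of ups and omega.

Common upper bounds of {ups, omega}: eps, omicron, ups.
The least among these is ups.

ups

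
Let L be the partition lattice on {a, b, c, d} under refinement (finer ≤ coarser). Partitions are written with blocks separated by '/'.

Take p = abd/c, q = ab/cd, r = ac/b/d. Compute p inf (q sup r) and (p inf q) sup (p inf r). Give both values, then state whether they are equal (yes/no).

abd/c; ab/c/d; no

q sup r = abcd, so p inf (q sup r) = abd/c inf abcd = abd/c.
p inf q = ab/c/d and p inf r = a/b/c/d, so (p inf q) sup (p inf r) = ab/c/d sup a/b/c/d = ab/c/d.
Equal: no.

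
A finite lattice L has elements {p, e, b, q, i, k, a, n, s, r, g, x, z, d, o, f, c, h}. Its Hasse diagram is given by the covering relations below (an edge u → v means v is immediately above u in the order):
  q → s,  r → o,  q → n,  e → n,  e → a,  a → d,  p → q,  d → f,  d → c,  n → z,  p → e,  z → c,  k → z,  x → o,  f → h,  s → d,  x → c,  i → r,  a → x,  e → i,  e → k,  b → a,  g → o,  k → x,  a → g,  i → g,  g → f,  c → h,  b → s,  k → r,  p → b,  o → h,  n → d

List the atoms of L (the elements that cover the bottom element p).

b, e, q

The atoms are exactly the elements that cover p: b, e, q.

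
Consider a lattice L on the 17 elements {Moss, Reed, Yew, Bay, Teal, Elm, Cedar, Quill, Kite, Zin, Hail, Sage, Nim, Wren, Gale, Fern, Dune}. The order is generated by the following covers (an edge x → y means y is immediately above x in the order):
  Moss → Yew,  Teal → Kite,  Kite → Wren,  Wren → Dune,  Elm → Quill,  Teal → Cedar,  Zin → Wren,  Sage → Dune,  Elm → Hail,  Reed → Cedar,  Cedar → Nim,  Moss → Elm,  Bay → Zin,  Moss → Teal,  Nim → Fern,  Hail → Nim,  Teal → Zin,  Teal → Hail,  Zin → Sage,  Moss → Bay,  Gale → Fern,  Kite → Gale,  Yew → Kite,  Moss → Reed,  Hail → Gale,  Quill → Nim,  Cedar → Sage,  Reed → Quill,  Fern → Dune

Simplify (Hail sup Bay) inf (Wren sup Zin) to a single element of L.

Wren

Hail ∨ Bay = Dune
Wren ∨ Zin = Wren
Dune ∧ Wren = Wren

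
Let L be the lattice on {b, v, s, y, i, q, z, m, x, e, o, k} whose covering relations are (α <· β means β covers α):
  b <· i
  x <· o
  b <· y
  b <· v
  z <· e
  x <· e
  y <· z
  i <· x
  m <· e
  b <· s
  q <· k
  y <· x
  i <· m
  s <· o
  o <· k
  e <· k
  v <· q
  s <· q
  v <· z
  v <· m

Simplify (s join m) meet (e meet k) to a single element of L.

e

s ∨ m = k
e ∧ k = e
k ∧ e = e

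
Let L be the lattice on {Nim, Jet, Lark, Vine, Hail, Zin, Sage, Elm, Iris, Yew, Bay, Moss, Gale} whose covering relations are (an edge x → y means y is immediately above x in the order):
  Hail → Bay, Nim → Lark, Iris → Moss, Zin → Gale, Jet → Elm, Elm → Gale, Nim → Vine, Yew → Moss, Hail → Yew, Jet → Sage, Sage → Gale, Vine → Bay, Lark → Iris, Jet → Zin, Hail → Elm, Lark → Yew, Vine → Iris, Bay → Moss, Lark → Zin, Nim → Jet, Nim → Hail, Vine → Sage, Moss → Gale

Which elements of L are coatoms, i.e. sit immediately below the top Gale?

The coatoms are exactly the elements covered by Gale: Elm, Moss, Sage, Zin.

Elm, Moss, Sage, Zin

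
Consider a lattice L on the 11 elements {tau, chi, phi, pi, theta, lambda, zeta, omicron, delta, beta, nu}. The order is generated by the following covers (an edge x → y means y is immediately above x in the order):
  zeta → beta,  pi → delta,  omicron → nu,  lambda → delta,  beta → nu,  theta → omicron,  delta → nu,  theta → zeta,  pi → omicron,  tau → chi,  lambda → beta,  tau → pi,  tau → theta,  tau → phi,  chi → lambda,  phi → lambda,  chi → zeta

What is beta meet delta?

lambda

Common lower bounds of {beta, delta}: chi, lambda, phi, tau.
The greatest among these is lambda.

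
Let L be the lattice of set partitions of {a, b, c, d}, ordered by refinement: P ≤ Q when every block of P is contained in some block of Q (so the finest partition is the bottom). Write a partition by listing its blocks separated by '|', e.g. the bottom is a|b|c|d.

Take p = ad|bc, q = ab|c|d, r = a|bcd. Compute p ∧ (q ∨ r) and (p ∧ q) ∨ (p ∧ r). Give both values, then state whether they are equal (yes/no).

ad|bc; a|bc|d; no

q ∨ r = abcd, so p ∧ (q ∨ r) = ad|bc ∧ abcd = ad|bc.
p ∧ q = a|b|c|d and p ∧ r = a|bc|d, so (p ∧ q) ∨ (p ∧ r) = a|b|c|d ∨ a|bc|d = a|bc|d.
Equal: no.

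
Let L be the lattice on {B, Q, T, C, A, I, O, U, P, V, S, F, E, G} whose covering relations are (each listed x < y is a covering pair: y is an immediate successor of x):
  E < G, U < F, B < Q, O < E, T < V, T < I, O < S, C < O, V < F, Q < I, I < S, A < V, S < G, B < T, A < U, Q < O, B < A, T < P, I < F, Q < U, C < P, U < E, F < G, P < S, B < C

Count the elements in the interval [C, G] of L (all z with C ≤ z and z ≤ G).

6

The interval [C, G] = {C, E, G, O, P, S}, which has 6 elements.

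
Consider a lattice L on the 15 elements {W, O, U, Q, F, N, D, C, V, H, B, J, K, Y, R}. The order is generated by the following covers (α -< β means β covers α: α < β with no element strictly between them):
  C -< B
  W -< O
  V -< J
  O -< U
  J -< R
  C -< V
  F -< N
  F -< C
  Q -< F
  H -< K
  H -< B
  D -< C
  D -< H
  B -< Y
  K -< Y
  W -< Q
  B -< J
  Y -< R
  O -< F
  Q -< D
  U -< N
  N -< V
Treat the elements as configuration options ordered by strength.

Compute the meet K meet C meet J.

D

Common lower bounds of {K, C, J}: D, Q, W.
The greatest among these is D.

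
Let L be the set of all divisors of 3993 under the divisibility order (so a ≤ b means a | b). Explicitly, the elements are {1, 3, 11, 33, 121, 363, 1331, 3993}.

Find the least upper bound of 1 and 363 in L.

Common upper bounds of {1, 363}: 363, 3993.
The least among these is 363.

363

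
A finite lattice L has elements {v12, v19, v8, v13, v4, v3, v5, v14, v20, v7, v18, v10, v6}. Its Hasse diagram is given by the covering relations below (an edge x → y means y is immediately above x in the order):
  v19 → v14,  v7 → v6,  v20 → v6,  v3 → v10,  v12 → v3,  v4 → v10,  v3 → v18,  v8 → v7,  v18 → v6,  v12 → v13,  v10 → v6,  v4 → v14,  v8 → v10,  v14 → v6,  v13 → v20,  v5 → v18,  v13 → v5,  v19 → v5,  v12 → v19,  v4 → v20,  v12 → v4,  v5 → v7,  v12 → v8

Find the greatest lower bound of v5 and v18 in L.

v5

Common lower bounds of {v5, v18}: v12, v13, v19, v5.
The greatest among these is v5.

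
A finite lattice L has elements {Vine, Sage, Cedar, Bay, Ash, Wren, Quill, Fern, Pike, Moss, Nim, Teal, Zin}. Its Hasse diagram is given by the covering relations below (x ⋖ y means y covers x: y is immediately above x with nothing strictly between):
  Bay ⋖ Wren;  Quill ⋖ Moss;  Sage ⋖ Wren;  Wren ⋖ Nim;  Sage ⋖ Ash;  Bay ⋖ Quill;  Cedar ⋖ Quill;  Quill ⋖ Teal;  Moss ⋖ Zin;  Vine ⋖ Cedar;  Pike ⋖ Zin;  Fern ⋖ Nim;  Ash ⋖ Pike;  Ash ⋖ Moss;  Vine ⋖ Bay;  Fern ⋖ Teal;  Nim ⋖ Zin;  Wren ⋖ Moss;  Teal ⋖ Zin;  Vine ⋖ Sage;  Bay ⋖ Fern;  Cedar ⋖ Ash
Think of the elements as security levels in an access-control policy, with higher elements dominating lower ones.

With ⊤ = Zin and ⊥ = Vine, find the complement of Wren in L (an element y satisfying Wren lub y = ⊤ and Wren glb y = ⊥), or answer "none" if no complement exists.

For every candidate y, either Wren ∨ y ≠ Zin or Wren ∧ y ≠ Vine; no complement exists.

none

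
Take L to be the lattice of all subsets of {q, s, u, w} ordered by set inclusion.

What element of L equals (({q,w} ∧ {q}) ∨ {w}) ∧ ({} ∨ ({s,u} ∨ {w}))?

{q,w} ∧ {q} = {q}
{q} ∨ {w} = {q,w}
{s,u} ∨ {w} = {s,u,w}
{} ∨ {s,u,w} = {s,u,w}
{q,w} ∧ {s,u,w} = {w}

{w}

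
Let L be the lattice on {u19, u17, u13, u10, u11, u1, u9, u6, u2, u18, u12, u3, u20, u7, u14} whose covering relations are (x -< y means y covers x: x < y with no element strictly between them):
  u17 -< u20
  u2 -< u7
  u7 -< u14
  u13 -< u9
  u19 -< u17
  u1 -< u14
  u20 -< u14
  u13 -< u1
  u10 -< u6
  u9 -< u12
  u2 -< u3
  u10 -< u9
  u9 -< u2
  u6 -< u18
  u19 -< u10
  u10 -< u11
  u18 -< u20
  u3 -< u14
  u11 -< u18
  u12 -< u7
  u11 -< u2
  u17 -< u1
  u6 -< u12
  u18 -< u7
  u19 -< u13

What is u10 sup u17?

Common upper bounds of {u10, u17}: u14, u20.
The least among these is u20.

u20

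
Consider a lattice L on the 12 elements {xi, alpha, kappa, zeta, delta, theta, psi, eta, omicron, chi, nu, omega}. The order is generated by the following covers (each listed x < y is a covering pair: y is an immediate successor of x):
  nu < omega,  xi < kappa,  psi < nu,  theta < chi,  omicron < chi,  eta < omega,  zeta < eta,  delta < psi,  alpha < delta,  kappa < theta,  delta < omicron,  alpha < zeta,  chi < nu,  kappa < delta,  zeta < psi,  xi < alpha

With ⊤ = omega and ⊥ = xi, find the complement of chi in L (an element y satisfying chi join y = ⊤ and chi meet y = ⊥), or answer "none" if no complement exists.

none

For every candidate y, either chi ∨ y ≠ omega or chi ∧ y ≠ xi; no complement exists.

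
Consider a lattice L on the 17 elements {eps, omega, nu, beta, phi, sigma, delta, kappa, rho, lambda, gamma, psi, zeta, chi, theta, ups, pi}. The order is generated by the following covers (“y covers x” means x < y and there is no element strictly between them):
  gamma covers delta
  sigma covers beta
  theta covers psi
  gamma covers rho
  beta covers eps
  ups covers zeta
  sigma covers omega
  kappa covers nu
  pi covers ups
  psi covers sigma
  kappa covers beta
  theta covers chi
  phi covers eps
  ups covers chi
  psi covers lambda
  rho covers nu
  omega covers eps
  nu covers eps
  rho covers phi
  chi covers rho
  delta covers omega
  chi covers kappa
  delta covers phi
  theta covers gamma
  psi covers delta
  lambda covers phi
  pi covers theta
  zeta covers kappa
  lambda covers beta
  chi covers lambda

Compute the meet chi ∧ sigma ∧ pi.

beta

Common lower bounds of {chi, sigma, pi}: beta, eps.
The greatest among these is beta.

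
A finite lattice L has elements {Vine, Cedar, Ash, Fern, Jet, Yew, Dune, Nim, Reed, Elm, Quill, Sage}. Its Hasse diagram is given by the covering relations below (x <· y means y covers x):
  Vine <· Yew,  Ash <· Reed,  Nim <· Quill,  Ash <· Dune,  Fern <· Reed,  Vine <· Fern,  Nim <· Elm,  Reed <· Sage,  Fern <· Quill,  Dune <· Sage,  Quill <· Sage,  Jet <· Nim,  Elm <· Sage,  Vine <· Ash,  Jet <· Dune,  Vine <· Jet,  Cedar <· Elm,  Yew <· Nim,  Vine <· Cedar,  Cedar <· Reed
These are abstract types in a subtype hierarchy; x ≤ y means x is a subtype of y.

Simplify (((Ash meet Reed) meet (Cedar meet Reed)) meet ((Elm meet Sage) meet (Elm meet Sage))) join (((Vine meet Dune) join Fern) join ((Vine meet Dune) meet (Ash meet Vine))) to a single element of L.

Fern

Ash ∧ Reed = Ash
Cedar ∧ Reed = Cedar
Ash ∧ Cedar = Vine
Elm ∧ Sage = Elm
Elm ∧ Sage = Elm
Elm ∧ Elm = Elm
Vine ∧ Elm = Vine
Vine ∧ Dune = Vine
Vine ∨ Fern = Fern
Vine ∧ Dune = Vine
Ash ∧ Vine = Vine
Vine ∧ Vine = Vine
Fern ∨ Vine = Fern
Vine ∨ Fern = Fern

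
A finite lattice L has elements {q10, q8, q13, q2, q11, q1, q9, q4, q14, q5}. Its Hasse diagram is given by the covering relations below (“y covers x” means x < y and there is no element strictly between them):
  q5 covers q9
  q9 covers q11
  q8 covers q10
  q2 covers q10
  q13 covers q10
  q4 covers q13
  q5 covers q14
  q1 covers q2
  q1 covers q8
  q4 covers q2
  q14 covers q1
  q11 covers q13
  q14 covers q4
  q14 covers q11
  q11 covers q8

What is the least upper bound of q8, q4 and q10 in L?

Common upper bounds of {q8, q4, q10}: q14, q5.
The least among these is q14.

q14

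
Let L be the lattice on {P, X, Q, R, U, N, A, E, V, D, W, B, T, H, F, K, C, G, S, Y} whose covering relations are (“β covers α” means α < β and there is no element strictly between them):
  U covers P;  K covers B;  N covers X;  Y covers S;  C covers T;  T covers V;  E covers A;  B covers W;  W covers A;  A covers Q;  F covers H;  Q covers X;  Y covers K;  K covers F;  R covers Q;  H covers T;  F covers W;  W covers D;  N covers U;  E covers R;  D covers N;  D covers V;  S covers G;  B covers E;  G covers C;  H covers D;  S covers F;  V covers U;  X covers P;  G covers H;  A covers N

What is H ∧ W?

D

Common lower bounds of {H, W}: D, N, P, U, V, X.
The greatest among these is D.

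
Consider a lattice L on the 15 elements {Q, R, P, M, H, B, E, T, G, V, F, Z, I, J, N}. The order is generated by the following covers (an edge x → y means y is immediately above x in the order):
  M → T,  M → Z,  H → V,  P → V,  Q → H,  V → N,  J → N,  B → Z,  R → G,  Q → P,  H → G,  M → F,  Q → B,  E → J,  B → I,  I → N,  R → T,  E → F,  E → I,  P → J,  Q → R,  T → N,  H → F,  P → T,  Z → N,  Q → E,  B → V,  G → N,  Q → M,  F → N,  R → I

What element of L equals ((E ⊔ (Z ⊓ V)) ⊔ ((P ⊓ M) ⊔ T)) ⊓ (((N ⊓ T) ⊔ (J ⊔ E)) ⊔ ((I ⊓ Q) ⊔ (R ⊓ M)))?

N

Z ∧ V = B
E ∨ B = I
P ∧ M = Q
Q ∨ T = T
I ∨ T = N
N ∧ T = T
J ∨ E = J
T ∨ J = N
I ∧ Q = Q
R ∧ M = Q
Q ∨ Q = Q
N ∨ Q = N
N ∧ N = N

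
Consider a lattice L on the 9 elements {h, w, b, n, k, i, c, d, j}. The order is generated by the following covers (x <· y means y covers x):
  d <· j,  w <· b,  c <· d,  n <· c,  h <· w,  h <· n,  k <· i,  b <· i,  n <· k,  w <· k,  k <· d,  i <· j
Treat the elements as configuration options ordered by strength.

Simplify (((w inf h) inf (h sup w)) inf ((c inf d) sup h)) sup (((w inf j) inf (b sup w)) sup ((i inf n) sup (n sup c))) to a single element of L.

w ∧ h = h
h ∨ w = w
h ∧ w = h
c ∧ d = c
c ∨ h = c
h ∧ c = h
w ∧ j = w
b ∨ w = b
w ∧ b = w
i ∧ n = n
n ∨ c = c
n ∨ c = c
w ∨ c = d
h ∨ d = d

d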